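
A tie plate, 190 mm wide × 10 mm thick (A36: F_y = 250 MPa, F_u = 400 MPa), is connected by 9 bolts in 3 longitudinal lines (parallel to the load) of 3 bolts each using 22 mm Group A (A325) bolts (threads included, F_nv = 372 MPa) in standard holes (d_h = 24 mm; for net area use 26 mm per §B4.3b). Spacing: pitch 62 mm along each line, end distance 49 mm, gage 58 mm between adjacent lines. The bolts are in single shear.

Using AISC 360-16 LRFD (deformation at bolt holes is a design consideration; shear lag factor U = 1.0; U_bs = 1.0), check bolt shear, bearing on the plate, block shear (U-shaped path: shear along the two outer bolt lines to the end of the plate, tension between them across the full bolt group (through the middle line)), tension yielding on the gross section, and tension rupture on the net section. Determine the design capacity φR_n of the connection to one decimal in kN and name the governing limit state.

336.0 kN (net-section rupture governs)

Bolt shear: A_b = π(22)²/4 = 380.13 mm². φR_n = 0.75 × 372 × 380.13 × 9 × 1 = 954.5 kN.
Bearing (10 mm plate, F_u = 400 MPa): end bolts L_c = 49 − 24/2 = 37, R_n = min(1.2×37×10×400, 2.4×22×10×400) = 177.6 kN/bolt; interior L_c = 62 − 24 = 38, R_n = 182.4 kN/bolt. φR_n = 0.75 × (3×177.6 + 6×182.4) = 1220.4 kN.
Block shear: shear path 2×[49+2×62] = 2×173 mm, A_gv = 3460, A_nv = 2×(173 − 2.5×26)×10 = 2160 mm²; tension across gage: (116 − 2×26)×10 = 640 mm². R_n = min(0.6×400×2160, 0.6×250×3460) + 1.0×400×640 = min(518.4, 519) + 256 = 774.4 kN. φR_n = 0.75 × 774.4 = 580.8 kN.
Tension yield (gross): A_g = 190×10 = 1900 mm². φR_n = 0.90 × 250 × 1900 = 427.5 kN.
Tension rupture (net): A_n = (190 − 3×26)×10 = 1120 mm² (U = 1.0, A_e = A_n). φR_n = 0.75 × 400 × 1120 = 336.0 kN.
Governing: min(954.5, 1220.4, 580.8, 427.5, 336.0) = 336.0 kN → net-section rupture.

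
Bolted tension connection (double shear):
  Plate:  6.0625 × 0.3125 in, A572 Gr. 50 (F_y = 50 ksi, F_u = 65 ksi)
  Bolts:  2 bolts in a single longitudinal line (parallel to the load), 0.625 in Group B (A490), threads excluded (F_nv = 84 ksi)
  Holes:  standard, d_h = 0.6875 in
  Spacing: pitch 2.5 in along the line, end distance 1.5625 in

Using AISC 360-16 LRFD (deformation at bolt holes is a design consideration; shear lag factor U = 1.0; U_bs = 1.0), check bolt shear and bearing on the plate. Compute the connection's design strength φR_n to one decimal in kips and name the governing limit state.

Bolt shear: A_b = π(0.625)²/4 = 0.3068 in². φR_n = 0.75 × 84 × 0.3068 × 2 × 2 = 77.3 kips.
Bearing (0.3125 in plate, F_u = 65 ksi): end bolts L_c = 1.5625 − 0.6875/2 = 1.21875, R_n = min(1.2×1.21875×0.3125×65, 2.4×0.625×0.3125×65) = 29.707 kips/bolt; interior L_c = 2.5 − 0.6875 = 1.8125, R_n = 30.469 kips/bolt. φR_n = 0.75 × (1×29.707 + 1×30.469) = 45.1 kips.
Governing: min(77.3, 45.1) = 45.1 kips → bearing.

45.1 kips (bearing governs)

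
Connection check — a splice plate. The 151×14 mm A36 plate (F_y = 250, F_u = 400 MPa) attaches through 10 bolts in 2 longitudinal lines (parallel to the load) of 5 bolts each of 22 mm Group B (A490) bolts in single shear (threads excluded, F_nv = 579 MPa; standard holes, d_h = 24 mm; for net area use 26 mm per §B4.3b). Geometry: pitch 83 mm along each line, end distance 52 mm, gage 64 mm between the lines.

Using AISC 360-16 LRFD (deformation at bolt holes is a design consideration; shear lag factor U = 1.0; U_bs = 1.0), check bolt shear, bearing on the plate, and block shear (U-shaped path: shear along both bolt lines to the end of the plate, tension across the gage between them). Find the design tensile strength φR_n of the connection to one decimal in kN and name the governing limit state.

Bolt shear: A_b = π(22)²/4 = 380.13 mm². φR_n = 0.75 × 579 × 380.13 × 10 × 1 = 1650.7 kN.
Bearing (14 mm plate, F_u = 400 MPa): end bolts L_c = 52 − 24/2 = 40, R_n = min(1.2×40×14×400, 2.4×22×14×400) = 268.8 kN/bolt; interior L_c = 83 − 24 = 59, R_n = 295.68 kN/bolt. φR_n = 0.75 × (2×268.8 + 8×295.68) = 2177.3 kN.
Block shear: shear path 2×[52+4×83] = 2×384 mm, A_gv = 10752, A_nv = 2×(384 − 4.5×26)×14 = 7476 mm²; tension across gage: (64 − 1×26)×14 = 532 mm². R_n = min(0.6×400×7476, 0.6×250×10752) + 1.0×400×532 = min(1794.2, 1612.8) + 212.8 = 1825.6 kN. φR_n = 0.75 × 1825.6 = 1369.2 kN.
Governing: min(1650.7, 2177.3, 1369.2) = 1369.2 kN → block shear.

1369.2 kN (block shear governs)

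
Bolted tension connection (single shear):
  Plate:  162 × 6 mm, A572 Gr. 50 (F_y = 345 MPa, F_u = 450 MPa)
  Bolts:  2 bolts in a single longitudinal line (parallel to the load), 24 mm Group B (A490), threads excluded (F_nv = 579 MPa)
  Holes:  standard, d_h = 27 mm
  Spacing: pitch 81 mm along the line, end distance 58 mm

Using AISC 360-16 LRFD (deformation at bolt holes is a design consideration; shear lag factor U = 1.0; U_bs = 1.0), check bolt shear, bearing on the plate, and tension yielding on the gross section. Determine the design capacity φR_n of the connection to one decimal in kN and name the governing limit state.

224.8 kN (bearing governs)

Bolt shear: A_b = π(24)²/4 = 452.39 mm². φR_n = 0.75 × 579 × 452.39 × 2 × 1 = 392.9 kN.
Bearing (6 mm plate, F_u = 450 MPa): end bolts L_c = 58 − 27/2 = 44.5, R_n = min(1.2×44.5×6×450, 2.4×24×6×450) = 144.18 kN/bolt; interior L_c = 81 − 27 = 54, R_n = 155.52 kN/bolt. φR_n = 0.75 × (1×144.18 + 1×155.52) = 224.8 kN.
Tension yield (gross): A_g = 162×6 = 972 mm². φR_n = 0.90 × 345 × 972 = 301.8 kN.
Governing: min(392.9, 224.8, 301.8) = 224.8 kN → bearing.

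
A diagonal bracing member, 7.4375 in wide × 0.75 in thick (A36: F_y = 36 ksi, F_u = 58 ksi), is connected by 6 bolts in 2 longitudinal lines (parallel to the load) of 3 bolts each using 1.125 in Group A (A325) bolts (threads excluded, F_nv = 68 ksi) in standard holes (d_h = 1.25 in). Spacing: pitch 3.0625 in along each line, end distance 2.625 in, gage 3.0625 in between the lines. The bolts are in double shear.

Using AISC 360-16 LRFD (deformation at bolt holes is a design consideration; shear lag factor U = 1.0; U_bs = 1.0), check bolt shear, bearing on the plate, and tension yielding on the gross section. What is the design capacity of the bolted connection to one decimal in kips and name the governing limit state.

Bolt shear: A_b = π(1.125)²/4 = 0.99402 in². φR_n = 0.75 × 68 × 0.99402 × 6 × 2 = 608.3 kips.
Bearing (0.75 in plate, F_u = 58 ksi): end bolts L_c = 2.625 − 1.25/2 = 2, R_n = min(1.2×2×0.75×58, 2.4×1.125×0.75×58) = 104.4 kips/bolt; interior L_c = 3.0625 − 1.25 = 1.8125, R_n = 94.613 kips/bolt. φR_n = 0.75 × (2×104.4 + 4×94.613) = 440.4 kips.
Tension yield (gross): A_g = 7.4375×0.75 = 5.5781 in². φR_n = 0.90 × 36 × 5.5781 = 180.7 kips.
Governing: min(608.3, 440.4, 180.7) = 180.7 kips → gross-section yield.

180.7 kips (gross-section yield governs)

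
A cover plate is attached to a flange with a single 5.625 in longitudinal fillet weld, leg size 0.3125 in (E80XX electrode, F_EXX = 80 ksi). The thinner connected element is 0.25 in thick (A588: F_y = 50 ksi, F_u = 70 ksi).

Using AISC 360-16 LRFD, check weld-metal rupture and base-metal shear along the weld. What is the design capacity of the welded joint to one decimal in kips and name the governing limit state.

Weld metal: throat = 0.707×0.3125 = 0.22094 in, L = 5.625 in. φR_n = 0.75 × 0.6 × 80 × 0.22094 × 5.625 = 44.7 kips.
Base metal shear (0.25 in plate): yield φR_n = 1.0×0.6×50×0.25×5.625 = 42.2 kips; rupture φR_n = 0.75×0.6×70×0.25×5.625 = 44.3 kips; take 42.2 kips (yield).
Governing: min(44.7, 42.2) = 42.2 kips → base-metal shear.

42.2 kips (base-metal shear governs)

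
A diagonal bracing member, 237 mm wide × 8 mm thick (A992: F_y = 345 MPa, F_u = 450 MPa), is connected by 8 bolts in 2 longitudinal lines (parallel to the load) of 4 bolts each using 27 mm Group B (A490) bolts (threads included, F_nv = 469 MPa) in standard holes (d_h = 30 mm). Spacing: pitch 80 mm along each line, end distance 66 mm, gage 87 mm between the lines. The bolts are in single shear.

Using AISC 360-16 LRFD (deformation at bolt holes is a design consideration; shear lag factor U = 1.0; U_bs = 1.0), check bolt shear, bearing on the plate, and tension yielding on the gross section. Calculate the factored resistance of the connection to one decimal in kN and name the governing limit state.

Bolt shear: A_b = π(27)²/4 = 572.56 mm². φR_n = 0.75 × 469 × 572.56 × 8 × 1 = 1611.2 kN.
Bearing (8 mm plate, F_u = 450 MPa): end bolts L_c = 66 − 30/2 = 51, R_n = min(1.2×51×8×450, 2.4×27×8×450) = 220.32 kN/bolt; interior L_c = 80 − 30 = 50, R_n = 216 kN/bolt. φR_n = 0.75 × (2×220.32 + 6×216) = 1302.5 kN.
Tension yield (gross): A_g = 237×8 = 1896 mm². φR_n = 0.90 × 345 × 1896 = 588.7 kN.
Governing: min(1611.2, 1302.5, 588.7) = 588.7 kN → gross-section yield.

588.7 kN (gross-section yield governs)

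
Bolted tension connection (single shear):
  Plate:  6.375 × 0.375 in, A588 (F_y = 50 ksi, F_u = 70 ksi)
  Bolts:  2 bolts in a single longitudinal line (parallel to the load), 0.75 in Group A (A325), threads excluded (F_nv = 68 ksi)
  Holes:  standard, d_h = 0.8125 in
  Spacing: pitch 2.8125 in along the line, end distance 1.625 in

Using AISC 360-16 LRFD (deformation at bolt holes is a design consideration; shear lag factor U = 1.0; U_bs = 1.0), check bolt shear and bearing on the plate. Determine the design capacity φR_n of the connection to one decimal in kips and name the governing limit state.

Bolt shear: A_b = π(0.75)²/4 = 0.44179 in². φR_n = 0.75 × 68 × 0.44179 × 2 × 1 = 45.1 kips.
Bearing (0.375 in plate, F_u = 70 ksi): end bolts L_c = 1.625 − 0.8125/2 = 1.21875, R_n = min(1.2×1.21875×0.375×70, 2.4×0.75×0.375×70) = 38.391 kips/bolt; interior L_c = 2.8125 − 0.8125 = 2, R_n = 47.25 kips/bolt. φR_n = 0.75 × (1×38.391 + 1×47.25) = 64.2 kips.
Governing: min(45.1, 64.2) = 45.1 kips → bolt shear.

45.1 kips (bolt shear governs)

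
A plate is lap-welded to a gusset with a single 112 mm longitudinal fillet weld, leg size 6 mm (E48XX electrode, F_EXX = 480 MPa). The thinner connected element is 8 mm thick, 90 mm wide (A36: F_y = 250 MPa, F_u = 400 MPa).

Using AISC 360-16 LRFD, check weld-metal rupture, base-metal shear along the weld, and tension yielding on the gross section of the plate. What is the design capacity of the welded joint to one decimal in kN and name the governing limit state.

102.6 kN (weld metal governs)

Weld metal: throat = 0.707×6 = 4.242 mm, L = 112 mm. φR_n = 0.75 × 0.6 × 480 × 4.242 × 112 = 102.6 kN.
Base metal shear (8 mm plate): yield φR_n = 1.0×0.6×250×8×112 = 134.4 kN; rupture φR_n = 0.75×0.6×400×8×112 = 161.3 kN; take 134.4 kN (yield).
Tension yield (gross): A_g = 90×8 = 720 mm². φR_n = 0.90 × 250 × 720 = 162.0 kN.
Governing: min(102.6, 134.4, 162.0) = 102.6 kN → weld metal.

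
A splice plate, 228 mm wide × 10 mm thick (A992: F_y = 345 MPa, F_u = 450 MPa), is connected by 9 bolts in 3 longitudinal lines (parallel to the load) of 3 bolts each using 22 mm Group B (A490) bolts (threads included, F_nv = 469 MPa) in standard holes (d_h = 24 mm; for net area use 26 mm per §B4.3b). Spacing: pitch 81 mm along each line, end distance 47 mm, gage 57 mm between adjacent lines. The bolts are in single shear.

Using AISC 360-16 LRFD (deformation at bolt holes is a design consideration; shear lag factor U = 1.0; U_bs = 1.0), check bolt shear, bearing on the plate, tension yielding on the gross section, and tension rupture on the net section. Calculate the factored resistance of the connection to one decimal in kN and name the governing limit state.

Bolt shear: A_b = π(22)²/4 = 380.13 mm². φR_n = 0.75 × 469 × 380.13 × 9 × 1 = 1203.4 kN.
Bearing (10 mm plate, F_u = 450 MPa): end bolts L_c = 47 − 24/2 = 35, R_n = min(1.2×35×10×450, 2.4×22×10×450) = 189 kN/bolt; interior L_c = 81 − 24 = 57, R_n = 237.6 kN/bolt. φR_n = 0.75 × (3×189 + 6×237.6) = 1494.5 kN.
Tension yield (gross): A_g = 228×10 = 2280 mm². φR_n = 0.90 × 345 × 2280 = 707.9 kN.
Tension rupture (net): A_n = (228 − 3×26)×10 = 1500 mm² (U = 1.0, A_e = A_n). φR_n = 0.75 × 450 × 1500 = 506.3 kN.
Governing: min(1203.4, 1494.5, 707.9, 506.3) = 506.3 kN → net-section rupture.

506.3 kN (net-section rupture governs)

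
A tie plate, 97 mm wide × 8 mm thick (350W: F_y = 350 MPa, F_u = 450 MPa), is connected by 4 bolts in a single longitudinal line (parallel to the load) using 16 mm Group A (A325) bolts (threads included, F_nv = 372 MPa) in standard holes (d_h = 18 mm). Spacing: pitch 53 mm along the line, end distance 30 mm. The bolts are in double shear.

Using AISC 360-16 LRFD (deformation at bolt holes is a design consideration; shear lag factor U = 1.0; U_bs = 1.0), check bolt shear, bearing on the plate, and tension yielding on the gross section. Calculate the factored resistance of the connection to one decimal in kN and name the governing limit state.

244.4 kN (gross-section yield governs)

Bolt shear: A_b = π(16)²/4 = 201.06 mm². φR_n = 0.75 × 372 × 201.06 × 4 × 2 = 448.8 kN.
Bearing (8 mm plate, F_u = 450 MPa): end bolts L_c = 30 − 18/2 = 21, R_n = min(1.2×21×8×450, 2.4×16×8×450) = 90.72 kN/bolt; interior L_c = 53 − 18 = 35, R_n = 138.24 kN/bolt. φR_n = 0.75 × (1×90.72 + 3×138.24) = 379.1 kN.
Tension yield (gross): A_g = 97×8 = 776 mm². φR_n = 0.90 × 350 × 776 = 244.4 kN.
Governing: min(448.8, 379.1, 244.4) = 244.4 kN → gross-section yield.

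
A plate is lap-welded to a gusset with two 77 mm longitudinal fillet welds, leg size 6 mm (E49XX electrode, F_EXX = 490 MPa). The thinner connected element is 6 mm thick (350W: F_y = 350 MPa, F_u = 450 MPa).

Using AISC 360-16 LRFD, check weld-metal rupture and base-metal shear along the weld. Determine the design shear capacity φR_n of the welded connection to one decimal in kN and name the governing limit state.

Weld metal: throat = 0.707×6 = 4.242 mm, L = 2×77 = 154 mm. φR_n = 0.75 × 0.6 × 490 × 4.242 × 154 = 144.0 kN.
Base metal shear (6 mm plate): yield φR_n = 1.0×0.6×350×6×154 = 194.0 kN; rupture φR_n = 0.75×0.6×450×6×154 = 187.1 kN; take 187.1 kN (rupture).
Governing: min(144.0, 187.1) = 144.0 kN → weld metal.

144.0 kN (weld metal governs)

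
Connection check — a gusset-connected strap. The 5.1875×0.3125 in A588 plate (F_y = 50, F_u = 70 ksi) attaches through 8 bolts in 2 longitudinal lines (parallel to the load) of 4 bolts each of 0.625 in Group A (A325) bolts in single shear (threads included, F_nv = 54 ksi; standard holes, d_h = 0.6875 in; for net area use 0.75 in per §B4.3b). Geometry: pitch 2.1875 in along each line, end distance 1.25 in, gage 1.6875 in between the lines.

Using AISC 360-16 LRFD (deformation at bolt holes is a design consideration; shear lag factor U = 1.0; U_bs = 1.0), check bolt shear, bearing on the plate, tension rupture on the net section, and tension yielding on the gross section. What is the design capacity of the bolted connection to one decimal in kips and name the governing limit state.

Bolt shear: A_b = π(0.625)²/4 = 0.3068 in². φR_n = 0.75 × 54 × 0.3068 × 8 × 1 = 99.4 kips.
Bearing (0.3125 in plate, F_u = 70 ksi): end bolts L_c = 1.25 − 0.6875/2 = 0.90625, R_n = min(1.2×0.90625×0.3125×70, 2.4×0.625×0.3125×70) = 23.789 kips/bolt; interior L_c = 2.1875 − 0.6875 = 1.5, R_n = 32.813 kips/bolt. φR_n = 0.75 × (2×23.789 + 6×32.813) = 183.3 kips.
Tension rupture (net): A_n = (5.1875 − 2×0.75)×0.3125 = 1.1523 in² (U = 1.0, A_e = A_n). φR_n = 0.75 × 70 × 1.1523 = 60.5 kips.
Tension yield (gross): A_g = 5.1875×0.3125 = 1.6211 in². φR_n = 0.90 × 50 × 1.6211 = 72.9 kips.
Governing: min(99.4, 183.3, 60.5, 72.9) = 60.5 kips → net-section rupture.

60.5 kips (net-section rupture governs)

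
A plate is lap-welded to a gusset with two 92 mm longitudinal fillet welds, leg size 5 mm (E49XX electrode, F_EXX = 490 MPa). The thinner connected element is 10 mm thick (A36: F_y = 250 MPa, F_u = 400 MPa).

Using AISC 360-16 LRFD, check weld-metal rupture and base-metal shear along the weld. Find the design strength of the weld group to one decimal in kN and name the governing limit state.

Weld metal: throat = 0.707×5 = 3.535 mm, L = 2×92 = 184 mm. φR_n = 0.75 × 0.6 × 490 × 3.535 × 184 = 143.4 kN.
Base metal shear (10 mm plate): yield φR_n = 1.0×0.6×250×10×184 = 276.0 kN; rupture φR_n = 0.75×0.6×400×10×184 = 331.2 kN; take 276.0 kN (yield).
Governing: min(143.4, 276.0) = 143.4 kN → weld metal.

143.4 kN (weld metal governs)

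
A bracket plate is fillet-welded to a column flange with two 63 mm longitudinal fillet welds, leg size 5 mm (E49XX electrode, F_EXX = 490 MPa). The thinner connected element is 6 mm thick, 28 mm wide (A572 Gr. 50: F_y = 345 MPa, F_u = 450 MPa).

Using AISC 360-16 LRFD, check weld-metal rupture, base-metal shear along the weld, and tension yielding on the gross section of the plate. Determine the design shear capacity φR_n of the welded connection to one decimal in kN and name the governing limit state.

Weld metal: throat = 0.707×5 = 3.535 mm, L = 2×63 = 126 mm. φR_n = 0.75 × 0.6 × 490 × 3.535 × 126 = 98.2 kN.
Base metal shear (6 mm plate): yield φR_n = 1.0×0.6×345×6×126 = 156.5 kN; rupture φR_n = 0.75×0.6×450×6×126 = 153.1 kN; take 153.1 kN (rupture).
Tension yield (gross): A_g = 28×6 = 168 mm². φR_n = 0.90 × 345 × 168 = 52.2 kN.
Governing: min(98.2, 153.1, 52.2) = 52.2 kN → gross-section yield.

52.2 kN (gross-section yield governs)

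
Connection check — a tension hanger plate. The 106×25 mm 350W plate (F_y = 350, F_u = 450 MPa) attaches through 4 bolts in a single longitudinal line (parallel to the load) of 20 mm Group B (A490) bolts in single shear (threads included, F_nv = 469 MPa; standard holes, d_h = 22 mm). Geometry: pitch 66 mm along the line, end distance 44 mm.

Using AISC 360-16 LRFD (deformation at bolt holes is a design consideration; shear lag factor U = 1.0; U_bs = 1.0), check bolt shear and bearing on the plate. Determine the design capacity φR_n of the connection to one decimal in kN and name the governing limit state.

442.0 kN (bolt shear governs)

Bolt shear: A_b = π(20)²/4 = 314.16 mm². φR_n = 0.75 × 469 × 314.16 × 4 × 1 = 442.0 kN.
Bearing (25 mm plate, F_u = 450 MPa): end bolts L_c = 44 − 22/2 = 33, R_n = min(1.2×33×25×450, 2.4×20×25×450) = 445.5 kN/bolt; interior L_c = 66 − 22 = 44, R_n = 540 kN/bolt. φR_n = 0.75 × (1×445.5 + 3×540) = 1549.1 kN.
Governing: min(442.0, 1549.1) = 442.0 kN → bolt shear.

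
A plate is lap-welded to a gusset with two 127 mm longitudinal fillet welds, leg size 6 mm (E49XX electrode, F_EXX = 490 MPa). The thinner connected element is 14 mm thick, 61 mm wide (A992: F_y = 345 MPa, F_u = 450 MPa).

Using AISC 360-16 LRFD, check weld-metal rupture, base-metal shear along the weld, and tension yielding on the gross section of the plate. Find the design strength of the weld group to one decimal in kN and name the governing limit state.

Weld metal: throat = 0.707×6 = 4.242 mm, L = 2×127 = 254 mm. φR_n = 0.75 × 0.6 × 490 × 4.242 × 254 = 237.6 kN.
Base metal shear (14 mm plate): yield φR_n = 1.0×0.6×345×14×254 = 736.1 kN; rupture φR_n = 0.75×0.6×450×14×254 = 720.1 kN; take 720.1 kN (rupture).
Tension yield (gross): A_g = 61×14 = 854 mm². φR_n = 0.90 × 345 × 854 = 265.2 kN.
Governing: min(237.6, 720.1, 265.2) = 237.6 kN → weld metal.

237.6 kN (weld metal governs)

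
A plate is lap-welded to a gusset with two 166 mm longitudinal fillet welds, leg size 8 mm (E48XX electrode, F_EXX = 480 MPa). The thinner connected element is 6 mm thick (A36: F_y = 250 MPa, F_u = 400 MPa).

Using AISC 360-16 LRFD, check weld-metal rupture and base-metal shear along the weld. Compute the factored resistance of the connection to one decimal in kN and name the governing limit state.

298.8 kN (base-metal shear governs)

Weld metal: throat = 0.707×8 = 5.656 mm, L = 2×166 = 332 mm. φR_n = 0.75 × 0.6 × 480 × 5.656 × 332 = 405.6 kN.
Base metal shear (6 mm plate): yield φR_n = 1.0×0.6×250×6×332 = 298.8 kN; rupture φR_n = 0.75×0.6×400×6×332 = 358.6 kN; take 298.8 kN (yield).
Governing: min(405.6, 298.8) = 298.8 kN → base-metal shear.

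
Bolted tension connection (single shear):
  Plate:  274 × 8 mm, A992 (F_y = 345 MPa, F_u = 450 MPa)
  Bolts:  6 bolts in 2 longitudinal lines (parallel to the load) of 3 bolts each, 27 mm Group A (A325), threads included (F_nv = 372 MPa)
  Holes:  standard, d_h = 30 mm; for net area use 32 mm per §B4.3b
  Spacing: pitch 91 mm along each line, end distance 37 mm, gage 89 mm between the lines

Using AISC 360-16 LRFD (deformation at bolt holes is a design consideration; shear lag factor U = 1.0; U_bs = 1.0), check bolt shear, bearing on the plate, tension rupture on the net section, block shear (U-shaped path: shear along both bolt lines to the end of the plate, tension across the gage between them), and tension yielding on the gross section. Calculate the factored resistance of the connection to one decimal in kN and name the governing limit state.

Bolt shear: A_b = π(27)²/4 = 572.56 mm². φR_n = 0.75 × 372 × 572.56 × 6 × 1 = 958.5 kN.
Bearing (8 mm plate, F_u = 450 MPa): end bolts L_c = 37 − 30/2 = 22, R_n = min(1.2×22×8×450, 2.4×27×8×450) = 95.04 kN/bolt; interior L_c = 91 − 30 = 61, R_n = 233.28 kN/bolt. φR_n = 0.75 × (2×95.04 + 4×233.28) = 842.4 kN.
Tension rupture (net): A_n = (274 − 2×32)×8 = 1680 mm² (U = 1.0, A_e = A_n). φR_n = 0.75 × 450 × 1680 = 567.0 kN.
Block shear: shear path 2×[37+2×91] = 2×219 mm, A_gv = 3504, A_nv = 2×(219 − 2.5×32)×8 = 2224 mm²; tension across gage: (89 − 1×32)×8 = 456 mm². R_n = min(0.6×450×2224, 0.6×345×3504) + 1.0×450×456 = min(600.48, 725.33) + 205.2 = 805.68 kN. φR_n = 0.75 × 805.68 = 604.3 kN.
Tension yield (gross): A_g = 274×8 = 2192 mm². φR_n = 0.90 × 345 × 2192 = 680.6 kN.
Governing: min(958.5, 842.4, 567.0, 604.3, 680.6) = 567.0 kN → net-section rupture.

567.0 kN (net-section rupture governs)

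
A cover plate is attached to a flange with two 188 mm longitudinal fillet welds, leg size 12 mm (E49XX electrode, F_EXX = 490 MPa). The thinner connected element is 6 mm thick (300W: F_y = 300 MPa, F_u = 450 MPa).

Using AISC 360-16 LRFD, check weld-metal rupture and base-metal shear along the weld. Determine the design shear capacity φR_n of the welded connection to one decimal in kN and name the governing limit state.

406.1 kN (base-metal shear governs)

Weld metal: throat = 0.707×12 = 8.484 mm, L = 2×188 = 376 mm. φR_n = 0.75 × 0.6 × 490 × 8.484 × 376 = 703.4 kN.
Base metal shear (6 mm plate): yield φR_n = 1.0×0.6×300×6×376 = 406.1 kN; rupture φR_n = 0.75×0.6×450×6×376 = 456.8 kN; take 406.1 kN (yield).
Governing: min(703.4, 406.1) = 406.1 kN → base-metal shear.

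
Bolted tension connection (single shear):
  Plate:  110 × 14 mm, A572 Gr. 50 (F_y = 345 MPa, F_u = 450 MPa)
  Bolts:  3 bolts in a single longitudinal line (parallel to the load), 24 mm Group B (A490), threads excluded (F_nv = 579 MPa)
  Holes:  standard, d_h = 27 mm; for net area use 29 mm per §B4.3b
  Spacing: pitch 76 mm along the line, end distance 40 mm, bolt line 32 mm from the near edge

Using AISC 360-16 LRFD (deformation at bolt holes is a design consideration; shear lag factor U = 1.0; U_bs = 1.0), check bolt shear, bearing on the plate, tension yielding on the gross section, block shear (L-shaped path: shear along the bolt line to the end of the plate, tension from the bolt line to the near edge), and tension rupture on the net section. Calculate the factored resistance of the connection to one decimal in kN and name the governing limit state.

382.7 kN (net-section rupture governs)

Bolt shear: A_b = π(24)²/4 = 452.39 mm². φR_n = 0.75 × 579 × 452.39 × 3 × 1 = 589.4 kN.
Bearing (14 mm plate, F_u = 450 MPa): end bolts L_c = 40 − 27/2 = 26.5, R_n = min(1.2×26.5×14×450, 2.4×24×14×450) = 200.34 kN/bolt; interior L_c = 76 − 27 = 49, R_n = 362.88 kN/bolt. φR_n = 0.75 × (1×200.34 + 2×362.88) = 694.6 kN.
Tension yield (gross): A_g = 110×14 = 1540 mm². φR_n = 0.90 × 345 × 1540 = 478.2 kN.
Block shear: shear path 1×[40+2×76] = 1×192 mm, A_gv = 2688, A_nv = 1×(192 − 2.5×29)×14 = 1673 mm²; tension to near edge: (32 − 0.5×29)×14 = 245 mm². R_n = min(0.6×450×1673, 0.6×345×2688) + 1.0×450×245 = min(451.71, 556.42) + 110.25 = 561.96 kN. φR_n = 0.75 × 561.96 = 421.5 kN.
Tension rupture (net): A_n = (110 − 1×29)×14 = 1134 mm² (U = 1.0, A_e = A_n). φR_n = 0.75 × 450 × 1134 = 382.7 kN.
Governing: min(589.4, 694.6, 478.2, 421.5, 382.7) = 382.7 kN → net-section rupture.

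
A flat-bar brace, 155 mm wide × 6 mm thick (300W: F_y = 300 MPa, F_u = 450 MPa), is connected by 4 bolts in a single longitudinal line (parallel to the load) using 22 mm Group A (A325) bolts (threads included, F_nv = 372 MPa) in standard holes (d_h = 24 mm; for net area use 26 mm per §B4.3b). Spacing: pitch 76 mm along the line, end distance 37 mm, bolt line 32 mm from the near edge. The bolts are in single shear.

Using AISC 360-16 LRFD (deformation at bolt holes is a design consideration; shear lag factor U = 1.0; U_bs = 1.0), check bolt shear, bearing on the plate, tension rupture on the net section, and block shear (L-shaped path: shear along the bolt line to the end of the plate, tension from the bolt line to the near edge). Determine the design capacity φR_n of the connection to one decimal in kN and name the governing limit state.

Bolt shear: A_b = π(22)²/4 = 380.13 mm². φR_n = 0.75 × 372 × 380.13 × 4 × 1 = 424.2 kN.
Bearing (6 mm plate, F_u = 450 MPa): end bolts L_c = 37 − 24/2 = 25, R_n = min(1.2×25×6×450, 2.4×22×6×450) = 81 kN/bolt; interior L_c = 76 − 24 = 52, R_n = 142.56 kN/bolt. φR_n = 0.75 × (1×81 + 3×142.56) = 381.5 kN.
Tension rupture (net): A_n = (155 − 1×26)×6 = 774 mm² (U = 1.0, A_e = A_n). φR_n = 0.75 × 450 × 774 = 261.2 kN.
Block shear: shear path 1×[37+3×76] = 1×265 mm, A_gv = 1590, A_nv = 1×(265 − 3.5×26)×6 = 1044 mm²; tension to near edge: (32 − 0.5×26)×6 = 114 mm². R_n = min(0.6×450×1044, 0.6×300×1590) + 1.0×450×114 = min(281.88, 286.2) + 51.3 = 333.18 kN. φR_n = 0.75 × 333.18 = 249.9 kN.
Governing: min(424.2, 381.5, 261.2, 249.9) = 249.9 kN → block shear.

249.9 kN (block shear governs)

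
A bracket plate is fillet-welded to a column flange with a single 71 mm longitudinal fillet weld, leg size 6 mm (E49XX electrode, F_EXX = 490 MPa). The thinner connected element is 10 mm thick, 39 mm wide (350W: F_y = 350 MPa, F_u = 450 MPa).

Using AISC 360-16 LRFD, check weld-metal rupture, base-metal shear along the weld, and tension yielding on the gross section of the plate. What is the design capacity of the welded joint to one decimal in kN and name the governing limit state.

66.4 kN (weld metal governs)

Weld metal: throat = 0.707×6 = 4.242 mm, L = 71 mm. φR_n = 0.75 × 0.6 × 490 × 4.242 × 71 = 66.4 kN.
Base metal shear (10 mm plate): yield φR_n = 1.0×0.6×350×10×71 = 149.1 kN; rupture φR_n = 0.75×0.6×450×10×71 = 143.8 kN; take 143.8 kN (rupture).
Tension yield (gross): A_g = 39×10 = 390 mm². φR_n = 0.90 × 350 × 390 = 122.9 kN.
Governing: min(66.4, 143.8, 122.9) = 66.4 kN → weld metal.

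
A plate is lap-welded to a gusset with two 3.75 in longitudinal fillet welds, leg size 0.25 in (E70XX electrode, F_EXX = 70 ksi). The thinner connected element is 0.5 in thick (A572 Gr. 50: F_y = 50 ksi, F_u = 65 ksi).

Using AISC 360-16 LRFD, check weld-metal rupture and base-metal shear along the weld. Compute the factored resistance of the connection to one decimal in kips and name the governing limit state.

41.8 kips (weld metal governs)

Weld metal: throat = 0.707×0.25 = 0.17675 in, L = 2×3.75 = 7.5 in. φR_n = 0.75 × 0.6 × 70 × 0.17675 × 7.5 = 41.8 kips.
Base metal shear (0.5 in plate): yield φR_n = 1.0×0.6×50×0.5×7.5 = 112.5 kips; rupture φR_n = 0.75×0.6×65×0.5×7.5 = 109.7 kips; take 109.7 kips (rupture).
Governing: min(41.8, 109.7) = 41.8 kips → weld metal.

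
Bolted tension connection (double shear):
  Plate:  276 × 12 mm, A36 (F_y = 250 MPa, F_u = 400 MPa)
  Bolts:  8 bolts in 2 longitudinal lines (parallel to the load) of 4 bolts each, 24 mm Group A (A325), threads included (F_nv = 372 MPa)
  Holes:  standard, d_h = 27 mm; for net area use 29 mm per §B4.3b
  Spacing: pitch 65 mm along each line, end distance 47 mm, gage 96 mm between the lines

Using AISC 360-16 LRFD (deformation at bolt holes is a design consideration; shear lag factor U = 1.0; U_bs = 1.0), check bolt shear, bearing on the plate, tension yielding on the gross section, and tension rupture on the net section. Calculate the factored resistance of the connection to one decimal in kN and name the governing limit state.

745.2 kN (gross-section yield governs)

Bolt shear: A_b = π(24)²/4 = 452.39 mm². φR_n = 0.75 × 372 × 452.39 × 8 × 2 = 2019.5 kN.
Bearing (12 mm plate, F_u = 400 MPa): end bolts L_c = 47 − 27/2 = 33.5, R_n = min(1.2×33.5×12×400, 2.4×24×12×400) = 192.96 kN/bolt; interior L_c = 65 − 27 = 38, R_n = 218.88 kN/bolt. φR_n = 0.75 × (2×192.96 + 6×218.88) = 1274.4 kN.
Tension yield (gross): A_g = 276×12 = 3312 mm². φR_n = 0.90 × 250 × 3312 = 745.2 kN.
Tension rupture (net): A_n = (276 − 2×29)×12 = 2616 mm² (U = 1.0, A_e = A_n). φR_n = 0.75 × 400 × 2616 = 784.8 kN.
Governing: min(2019.5, 1274.4, 745.2, 784.8) = 745.2 kN → gross-section yield.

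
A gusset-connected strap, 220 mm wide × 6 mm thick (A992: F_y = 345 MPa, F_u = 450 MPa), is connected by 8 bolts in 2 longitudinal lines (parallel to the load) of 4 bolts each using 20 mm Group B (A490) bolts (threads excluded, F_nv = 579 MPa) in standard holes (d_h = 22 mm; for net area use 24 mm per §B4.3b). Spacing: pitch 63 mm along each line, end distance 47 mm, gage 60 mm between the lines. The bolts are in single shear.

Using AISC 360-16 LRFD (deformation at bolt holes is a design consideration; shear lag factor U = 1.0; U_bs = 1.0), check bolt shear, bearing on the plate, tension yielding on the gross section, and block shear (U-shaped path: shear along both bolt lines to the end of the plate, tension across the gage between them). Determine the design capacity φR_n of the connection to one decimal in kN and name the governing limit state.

Bolt shear: A_b = π(20)²/4 = 314.16 mm². φR_n = 0.75 × 579 × 314.16 × 8 × 1 = 1091.4 kN.
Bearing (6 mm plate, F_u = 450 MPa): end bolts L_c = 47 − 22/2 = 36, R_n = min(1.2×36×6×450, 2.4×20×6×450) = 116.64 kN/bolt; interior L_c = 63 − 22 = 41, R_n = 129.6 kN/bolt. φR_n = 0.75 × (2×116.64 + 6×129.6) = 758.2 kN.
Tension yield (gross): A_g = 220×6 = 1320 mm². φR_n = 0.90 × 345 × 1320 = 409.9 kN.
Block shear: shear path 2×[47+3×63] = 2×236 mm, A_gv = 2832, A_nv = 2×(236 − 3.5×24)×6 = 1824 mm²; tension across gage: (60 − 1×24)×6 = 216 mm². R_n = min(0.6×450×1824, 0.6×345×2832) + 1.0×450×216 = min(492.48, 586.22) + 97.2 = 589.68 kN. φR_n = 0.75 × 589.68 = 442.3 kN.
Governing: min(1091.4, 758.2, 409.9, 442.3) = 409.9 kN → gross-section yield.

409.9 kN (gross-section yield governs)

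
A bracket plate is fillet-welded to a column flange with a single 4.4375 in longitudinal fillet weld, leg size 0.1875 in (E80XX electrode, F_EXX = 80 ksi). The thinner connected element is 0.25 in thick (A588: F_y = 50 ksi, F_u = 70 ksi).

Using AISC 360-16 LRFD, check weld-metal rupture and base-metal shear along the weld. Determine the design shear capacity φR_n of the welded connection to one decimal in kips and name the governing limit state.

21.2 kips (weld metal governs)

Weld metal: throat = 0.707×0.1875 = 0.13256 in, L = 4.4375 in. φR_n = 0.75 × 0.6 × 80 × 0.13256 × 4.4375 = 21.2 kips.
Base metal shear (0.25 in plate): yield φR_n = 1.0×0.6×50×0.25×4.4375 = 33.3 kips; rupture φR_n = 0.75×0.6×70×0.25×4.4375 = 34.9 kips; take 33.3 kips (yield).
Governing: min(21.2, 33.3) = 21.2 kips → weld metal.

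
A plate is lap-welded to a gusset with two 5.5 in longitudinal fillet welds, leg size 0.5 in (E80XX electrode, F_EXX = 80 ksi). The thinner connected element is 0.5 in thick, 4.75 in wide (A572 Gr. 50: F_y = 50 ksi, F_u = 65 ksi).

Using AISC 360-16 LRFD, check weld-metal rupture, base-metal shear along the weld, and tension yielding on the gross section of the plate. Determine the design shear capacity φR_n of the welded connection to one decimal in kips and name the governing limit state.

106.9 kips (gross-section yield governs)

Weld metal: throat = 0.707×0.5 = 0.3535 in, L = 2×5.5 = 11 in. φR_n = 0.75 × 0.6 × 80 × 0.3535 × 11 = 140.0 kips.
Base metal shear (0.5 in plate): yield φR_n = 1.0×0.6×50×0.5×11 = 165.0 kips; rupture φR_n = 0.75×0.6×65×0.5×11 = 160.9 kips; take 160.9 kips (rupture).
Tension yield (gross): A_g = 4.75×0.5 = 2.375 in². φR_n = 0.90 × 50 × 2.375 = 106.9 kips.
Governing: min(140.0, 160.9, 106.9) = 106.9 kips → gross-section yield.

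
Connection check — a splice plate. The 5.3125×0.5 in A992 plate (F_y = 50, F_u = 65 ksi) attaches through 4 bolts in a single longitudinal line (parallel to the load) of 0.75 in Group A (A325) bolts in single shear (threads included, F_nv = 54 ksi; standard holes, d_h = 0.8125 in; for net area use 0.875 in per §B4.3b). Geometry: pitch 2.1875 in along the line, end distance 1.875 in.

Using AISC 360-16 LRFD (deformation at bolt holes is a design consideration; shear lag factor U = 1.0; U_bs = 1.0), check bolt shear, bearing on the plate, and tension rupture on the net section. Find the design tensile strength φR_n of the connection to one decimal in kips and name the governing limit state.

Bolt shear: A_b = π(0.75)²/4 = 0.44179 in². φR_n = 0.75 × 54 × 0.44179 × 4 × 1 = 71.6 kips.
Bearing (0.5 in plate, F_u = 65 ksi): end bolts L_c = 1.875 − 0.8125/2 = 1.46875, R_n = min(1.2×1.46875×0.5×65, 2.4×0.75×0.5×65) = 57.281 kips/bolt; interior L_c = 2.1875 − 0.8125 = 1.375, R_n = 53.625 kips/bolt. φR_n = 0.75 × (1×57.281 + 3×53.625) = 163.6 kips.
Tension rupture (net): A_n = (5.3125 − 1×0.875)×0.5 = 2.2188 in² (U = 1.0, A_e = A_n). φR_n = 0.75 × 65 × 2.2188 = 108.2 kips.
Governing: min(71.6, 163.6, 108.2) = 71.6 kips → bolt shear.

71.6 kips (bolt shear governs)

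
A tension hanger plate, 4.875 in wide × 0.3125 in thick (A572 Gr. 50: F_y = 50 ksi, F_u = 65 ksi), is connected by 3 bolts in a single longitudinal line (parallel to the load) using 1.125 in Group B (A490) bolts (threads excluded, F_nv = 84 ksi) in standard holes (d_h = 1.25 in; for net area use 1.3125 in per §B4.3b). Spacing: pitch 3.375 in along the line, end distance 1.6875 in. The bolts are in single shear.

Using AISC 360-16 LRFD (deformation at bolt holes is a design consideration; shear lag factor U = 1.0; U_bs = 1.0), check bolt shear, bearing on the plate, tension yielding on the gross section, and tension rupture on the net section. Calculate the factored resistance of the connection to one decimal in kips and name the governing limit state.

54.3 kips (net-section rupture governs)

Bolt shear: A_b = π(1.125)²/4 = 0.99402 in². φR_n = 0.75 × 84 × 0.99402 × 3 × 1 = 187.9 kips.
Bearing (0.3125 in plate, F_u = 65 ksi): end bolts L_c = 1.6875 − 1.25/2 = 1.0625, R_n = min(1.2×1.0625×0.3125×65, 2.4×1.125×0.3125×65) = 25.898 kips/bolt; interior L_c = 3.375 − 1.25 = 2.125, R_n = 51.797 kips/bolt. φR_n = 0.75 × (1×25.898 + 2×51.797) = 97.1 kips.
Tension yield (gross): A_g = 4.875×0.3125 = 1.5234 in². φR_n = 0.90 × 50 × 1.5234 = 68.6 kips.
Tension rupture (net): A_n = (4.875 − 1×1.3125)×0.3125 = 1.1133 in² (U = 1.0, A_e = A_n). φR_n = 0.75 × 65 × 1.1133 = 54.3 kips.
Governing: min(187.9, 97.1, 68.6, 54.3) = 54.3 kips → net-section rupture.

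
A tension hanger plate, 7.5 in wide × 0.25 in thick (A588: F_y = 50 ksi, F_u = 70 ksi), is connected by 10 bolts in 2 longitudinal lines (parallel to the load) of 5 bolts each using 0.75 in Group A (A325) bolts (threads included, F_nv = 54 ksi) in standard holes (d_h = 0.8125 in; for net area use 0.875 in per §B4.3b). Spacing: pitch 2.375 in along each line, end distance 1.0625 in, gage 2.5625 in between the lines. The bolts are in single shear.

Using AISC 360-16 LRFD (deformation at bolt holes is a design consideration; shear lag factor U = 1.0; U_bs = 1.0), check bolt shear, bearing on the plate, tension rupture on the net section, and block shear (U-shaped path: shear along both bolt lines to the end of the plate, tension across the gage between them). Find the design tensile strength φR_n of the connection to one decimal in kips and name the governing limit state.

Bolt shear: A_b = π(0.75)²/4 = 0.44179 in². φR_n = 0.75 × 54 × 0.44179 × 10 × 1 = 178.9 kips.
Bearing (0.25 in plate, F_u = 70 ksi): end bolts L_c = 1.0625 − 0.8125/2 = 0.65625, R_n = min(1.2×0.65625×0.25×70, 2.4×0.75×0.25×70) = 13.781 kips/bolt; interior L_c = 2.375 − 0.8125 = 1.5625, R_n = 31.5 kips/bolt. φR_n = 0.75 × (2×13.781 + 8×31.5) = 209.7 kips.
Tension rupture (net): A_n = (7.5 − 2×0.875)×0.25 = 1.4375 in² (U = 1.0, A_e = A_n). φR_n = 0.75 × 70 × 1.4375 = 75.5 kips.
Block shear: shear path 2×[1.0625+4×2.375] = 2×10.5625 in, A_gv = 5.2813, A_nv = 2×(10.5625 − 4.5×0.875)×0.25 = 3.3125 in²; tension across gage: (2.5625 − 1×0.875)×0.25 = 0.42188 in². R_n = min(0.6×70×3.3125, 0.6×50×5.2813) + 1.0×70×0.42188 = min(139.13, 158.44) + 29.532 = 168.66 kips. φR_n = 0.75 × 168.66 = 126.5 kips.
Governing: min(178.9, 209.7, 75.5, 126.5) = 75.5 kips → net-section rupture.

75.5 kips (net-section rupture governs)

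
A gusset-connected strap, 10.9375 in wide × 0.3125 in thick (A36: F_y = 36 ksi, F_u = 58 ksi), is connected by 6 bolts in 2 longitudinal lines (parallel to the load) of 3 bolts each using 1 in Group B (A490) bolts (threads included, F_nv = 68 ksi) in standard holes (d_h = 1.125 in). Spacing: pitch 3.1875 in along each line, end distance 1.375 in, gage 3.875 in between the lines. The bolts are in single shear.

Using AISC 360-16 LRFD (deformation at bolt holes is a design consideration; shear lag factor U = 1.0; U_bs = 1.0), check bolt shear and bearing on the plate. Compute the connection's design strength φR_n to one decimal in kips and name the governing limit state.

Bolt shear: A_b = π(1)²/4 = 0.7854 in². φR_n = 0.75 × 68 × 0.7854 × 6 × 1 = 240.3 kips.
Bearing (0.3125 in plate, F_u = 58 ksi): end bolts L_c = 1.375 − 1.125/2 = 0.8125, R_n = min(1.2×0.8125×0.3125×58, 2.4×1×0.3125×58) = 17.672 kips/bolt; interior L_c = 3.1875 − 1.125 = 2.0625, R_n = 43.5 kips/bolt. φR_n = 0.75 × (2×17.672 + 4×43.5) = 157.0 kips.
Governing: min(240.3, 157.0) = 157.0 kips → bearing.

157.0 kips (bearing governs)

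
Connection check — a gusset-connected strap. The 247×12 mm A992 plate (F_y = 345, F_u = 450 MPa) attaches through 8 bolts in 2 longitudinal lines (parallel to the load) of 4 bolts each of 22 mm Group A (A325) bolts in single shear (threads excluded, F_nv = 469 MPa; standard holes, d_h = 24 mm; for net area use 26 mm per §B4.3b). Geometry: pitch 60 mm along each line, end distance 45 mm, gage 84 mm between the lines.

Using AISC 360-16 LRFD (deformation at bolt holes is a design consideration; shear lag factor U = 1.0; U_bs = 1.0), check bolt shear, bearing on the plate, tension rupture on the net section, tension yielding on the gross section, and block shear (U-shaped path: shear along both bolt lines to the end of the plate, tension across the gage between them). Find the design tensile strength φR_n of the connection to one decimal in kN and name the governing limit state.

Bolt shear: A_b = π(22)²/4 = 380.13 mm². φR_n = 0.75 × 469 × 380.13 × 8 × 1 = 1069.7 kN.
Bearing (12 mm plate, F_u = 450 MPa): end bolts L_c = 45 − 24/2 = 33, R_n = min(1.2×33×12×450, 2.4×22×12×450) = 213.84 kN/bolt; interior L_c = 60 − 24 = 36, R_n = 233.28 kN/bolt. φR_n = 0.75 × (2×213.84 + 6×233.28) = 1370.5 kN.
Tension rupture (net): A_n = (247 − 2×26)×12 = 2340 mm² (U = 1.0, A_e = A_n). φR_n = 0.75 × 450 × 2340 = 789.8 kN.
Tension yield (gross): A_g = 247×12 = 2964 mm². φR_n = 0.90 × 345 × 2964 = 920.3 kN.
Block shear: shear path 2×[45+3×60] = 2×225 mm, A_gv = 5400, A_nv = 2×(225 − 3.5×26)×12 = 3216 mm²; tension across gage: (84 − 1×26)×12 = 696 mm². R_n = min(0.6×450×3216, 0.6×345×5400) + 1.0×450×696 = min(868.32, 1117.8) + 313.2 = 1181.5 kN. φR_n = 0.75 × 1181.5 = 886.1 kN.
Governing: min(1069.7, 1370.5, 789.8, 920.3, 886.1) = 789.8 kN → net-section rupture.

789.8 kN (net-section rupture governs)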